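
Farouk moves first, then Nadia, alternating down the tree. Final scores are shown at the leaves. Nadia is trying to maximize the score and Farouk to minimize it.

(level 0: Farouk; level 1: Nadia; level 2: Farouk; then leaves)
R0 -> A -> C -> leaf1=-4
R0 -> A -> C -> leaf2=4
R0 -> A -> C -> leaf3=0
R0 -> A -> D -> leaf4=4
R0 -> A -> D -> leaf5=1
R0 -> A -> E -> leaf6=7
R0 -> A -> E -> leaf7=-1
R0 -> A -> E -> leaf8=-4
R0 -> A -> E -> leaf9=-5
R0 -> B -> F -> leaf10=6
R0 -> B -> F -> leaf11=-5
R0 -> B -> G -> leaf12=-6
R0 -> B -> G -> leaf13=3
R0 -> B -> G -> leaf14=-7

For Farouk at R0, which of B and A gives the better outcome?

B

F (Farouk): min(6, -5) = -5
G (Farouk): min(-6, 3, -7) = -7
B (Nadia): max(-5, -7) = -5
C (Farouk): min(-4, 4, 0) = -4
D (Farouk): min(4, 1) = 1
E (Farouk): min(7, -1, -4, -5) = -5
A (Nadia): max(-4, 1, -5) = 1
Farouk prefers the lower value; B=-5, A=1. B is better since -5 < 1.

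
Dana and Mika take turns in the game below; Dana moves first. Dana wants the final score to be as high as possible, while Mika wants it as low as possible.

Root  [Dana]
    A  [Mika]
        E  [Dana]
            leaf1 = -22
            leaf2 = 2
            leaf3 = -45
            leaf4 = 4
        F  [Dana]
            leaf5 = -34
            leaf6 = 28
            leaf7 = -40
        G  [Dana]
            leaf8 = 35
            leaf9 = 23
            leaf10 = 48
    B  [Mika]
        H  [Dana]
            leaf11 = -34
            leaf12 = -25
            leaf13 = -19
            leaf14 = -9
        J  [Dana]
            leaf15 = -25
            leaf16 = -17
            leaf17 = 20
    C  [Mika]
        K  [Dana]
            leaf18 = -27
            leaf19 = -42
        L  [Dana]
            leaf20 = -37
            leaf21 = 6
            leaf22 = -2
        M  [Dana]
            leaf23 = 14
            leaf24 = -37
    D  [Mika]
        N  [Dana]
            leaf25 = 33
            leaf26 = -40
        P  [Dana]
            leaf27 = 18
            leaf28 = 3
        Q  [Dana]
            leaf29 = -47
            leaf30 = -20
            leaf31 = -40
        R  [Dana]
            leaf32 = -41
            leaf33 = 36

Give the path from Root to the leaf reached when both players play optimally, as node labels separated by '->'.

Root -> A -> E -> leaf4

E (Dana): max(-22, 2, -45, 4) = 4
F (Dana): max(-34, 28, -40) = 28
G (Dana): max(35, 23, 48) = 48
A (Mika): min(4, 28, 48) = 4
H (Dana): max(-34, -25, -19, -9) = -9
J (Dana): max(-25, -17, 20) = 20
B (Mika): min(-9, 20) = -9
K (Dana): max(-27, -42) = -27
L (Dana): max(-37, 6, -2) = 6
M (Dana): max(14, -37) = 14
C (Mika): min(-27, 6, 14) = -27
N (Dana): max(33, -40) = 33
P (Dana): max(18, 3) = 18
Q (Dana): max(-47, -20, -40) = -20
R (Dana): max(-41, 36) = 36
D (Mika): min(33, 18, -20, 36) = -20
Root (Dana): max(4, -9, -27, -20) = 4
At Root, Dana picks A (highest: 4).
At A, Mika picks E (lowest: 4).
At E, Dana picks leaf4 (highest: 4).
Terminal value 4.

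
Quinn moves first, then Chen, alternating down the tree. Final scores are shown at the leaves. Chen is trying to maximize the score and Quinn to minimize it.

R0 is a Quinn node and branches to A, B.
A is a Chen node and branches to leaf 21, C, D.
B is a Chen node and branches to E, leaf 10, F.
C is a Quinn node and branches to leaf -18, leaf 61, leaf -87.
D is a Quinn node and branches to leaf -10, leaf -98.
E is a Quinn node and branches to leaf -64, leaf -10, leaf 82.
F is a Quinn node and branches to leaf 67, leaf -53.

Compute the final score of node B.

E (Quinn): min(-64, -10, 82) = -64
F (Quinn): min(67, -53) = -53
B (Chen): max(-64, 10, -53) = 10

10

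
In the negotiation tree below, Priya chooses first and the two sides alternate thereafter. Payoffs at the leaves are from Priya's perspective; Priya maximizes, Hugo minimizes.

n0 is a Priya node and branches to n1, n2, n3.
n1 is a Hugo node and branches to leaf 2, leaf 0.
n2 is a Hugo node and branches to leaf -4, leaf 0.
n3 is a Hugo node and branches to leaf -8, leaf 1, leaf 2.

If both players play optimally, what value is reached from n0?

n1 (Hugo): min(2, 0) = 0
n2 (Hugo): min(-4, 0) = -4
n3 (Hugo): min(-8, 1, 2) = -8
n0 (Priya): max(0, -4, -8) = 0

0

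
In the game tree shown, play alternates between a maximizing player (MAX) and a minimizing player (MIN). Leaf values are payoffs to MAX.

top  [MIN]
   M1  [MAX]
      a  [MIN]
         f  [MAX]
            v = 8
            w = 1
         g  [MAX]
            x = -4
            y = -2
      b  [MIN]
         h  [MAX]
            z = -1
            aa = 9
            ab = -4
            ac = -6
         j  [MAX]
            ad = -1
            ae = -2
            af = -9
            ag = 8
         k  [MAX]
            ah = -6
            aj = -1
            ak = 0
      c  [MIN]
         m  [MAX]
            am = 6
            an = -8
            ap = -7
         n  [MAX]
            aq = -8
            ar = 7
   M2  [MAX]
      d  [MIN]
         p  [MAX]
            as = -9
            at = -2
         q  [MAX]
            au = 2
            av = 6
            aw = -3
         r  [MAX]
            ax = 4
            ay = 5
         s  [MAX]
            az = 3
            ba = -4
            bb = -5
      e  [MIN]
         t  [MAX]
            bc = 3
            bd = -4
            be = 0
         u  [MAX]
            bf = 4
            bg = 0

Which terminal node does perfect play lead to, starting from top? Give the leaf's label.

f (MAX): max(8, 1) = 8
g (MAX): max(-4, -2) = -2
a (MIN): min(8, -2) = -2
h (MAX): max(-1, 9, -4, -6) = 9
j (MAX): max(-1, -2, -9, 8) = 8
k (MAX): max(-6, -1, 0) = 0
b (MIN): min(9, 8, 0) = 0
m (MAX): max(6, -8, -7) = 6
n (MAX): max(-8, 7) = 7
c (MIN): min(6, 7) = 6
M1 (MAX): max(-2, 0, 6) = 6
p (MAX): max(-9, -2) = -2
q (MAX): max(2, 6, -3) = 6
r (MAX): max(4, 5) = 5
s (MAX): max(3, -4, -5) = 3
d (MIN): min(-2, 6, 5, 3) = -2
t (MAX): max(3, -4, 0) = 3
u (MAX): max(4, 0) = 4
e (MIN): min(3, 4) = 3
M2 (MAX): max(-2, 3) = 3
top (MIN): min(6, 3) = 3
At top, MIN picks M2 (lowest: 3).
At M2, MAX picks e (highest: 3).
At e, MIN picks t (lowest: 3).
At t, MAX picks bc (highest: 3).
Terminal value 3.

bc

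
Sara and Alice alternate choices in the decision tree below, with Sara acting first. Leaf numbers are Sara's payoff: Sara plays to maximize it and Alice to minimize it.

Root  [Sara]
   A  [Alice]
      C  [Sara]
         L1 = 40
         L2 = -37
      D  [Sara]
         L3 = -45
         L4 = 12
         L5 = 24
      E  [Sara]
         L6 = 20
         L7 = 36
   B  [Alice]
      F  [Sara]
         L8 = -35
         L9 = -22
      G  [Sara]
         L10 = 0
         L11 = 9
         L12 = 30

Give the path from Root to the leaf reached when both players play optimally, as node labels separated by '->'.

C (Sara): max(40, -37) = 40
D (Sara): max(-45, 12, 24) = 24
E (Sara): max(20, 36) = 36
A (Alice): min(40, 24, 36) = 24
F (Sara): max(-35, -22) = -22
G (Sara): max(0, 9, 30) = 30
B (Alice): min(-22, 30) = -22
Root (Sara): max(24, -22) = 24
At Root, Sara picks A (highest: 24).
At A, Alice picks D (lowest: 24).
At D, Sara picks L5 (highest: 24).
Terminal value 24.

Root -> A -> D -> L5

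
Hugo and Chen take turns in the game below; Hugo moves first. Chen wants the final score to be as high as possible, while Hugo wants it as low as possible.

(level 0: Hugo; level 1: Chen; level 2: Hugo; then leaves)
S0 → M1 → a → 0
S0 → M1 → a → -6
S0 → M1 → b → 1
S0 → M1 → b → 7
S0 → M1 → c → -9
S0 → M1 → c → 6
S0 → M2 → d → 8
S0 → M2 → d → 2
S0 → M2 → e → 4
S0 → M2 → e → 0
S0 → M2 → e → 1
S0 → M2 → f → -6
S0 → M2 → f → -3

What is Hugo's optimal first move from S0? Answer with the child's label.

M1

a (Hugo): min(0, -6) = -6
b (Hugo): min(1, 7) = 1
c (Hugo): min(-9, 6) = -9
M1 (Chen): max(-6, 1, -9) = 1
d (Hugo): min(8, 2) = 2
e (Hugo): min(4, 0, 1) = 0
f (Hugo): min(-6, -3) = -6
M2 (Chen): max(2, 0, -6) = 2
S0 (Hugo): min(1, 2) = 1
Hugo at S0 wants the lowest of {M1=1, M2=2}, so chooses M1.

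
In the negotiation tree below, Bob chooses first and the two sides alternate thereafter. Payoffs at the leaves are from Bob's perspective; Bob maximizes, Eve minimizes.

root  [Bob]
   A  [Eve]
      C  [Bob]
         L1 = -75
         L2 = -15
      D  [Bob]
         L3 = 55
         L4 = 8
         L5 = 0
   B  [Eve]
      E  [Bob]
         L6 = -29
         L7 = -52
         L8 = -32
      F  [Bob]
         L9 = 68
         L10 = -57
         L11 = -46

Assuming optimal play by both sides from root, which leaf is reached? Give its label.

L2

C (Bob): max(-75, -15) = -15
D (Bob): max(55, 8, 0) = 55
A (Eve): min(-15, 55) = -15
E (Bob): max(-29, -52, -32) = -29
F (Bob): max(68, -57, -46) = 68
B (Eve): min(-29, 68) = -29
root (Bob): max(-15, -29) = -15
At root, Bob picks A (highest: -15).
At A, Eve picks C (lowest: -15).
At C, Bob picks L2 (highest: -15).
Terminal value -15.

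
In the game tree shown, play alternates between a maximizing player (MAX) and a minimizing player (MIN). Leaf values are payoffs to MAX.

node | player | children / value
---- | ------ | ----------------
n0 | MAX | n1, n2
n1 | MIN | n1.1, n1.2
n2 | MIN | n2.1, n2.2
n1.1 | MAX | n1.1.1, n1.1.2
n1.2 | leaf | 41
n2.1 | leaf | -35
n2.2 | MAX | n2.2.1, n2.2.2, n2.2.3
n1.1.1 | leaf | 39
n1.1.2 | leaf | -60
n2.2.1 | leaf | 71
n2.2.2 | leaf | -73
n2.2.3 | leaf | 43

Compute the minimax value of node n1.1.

n1.1 (MAX): max(39, -60) = 39

39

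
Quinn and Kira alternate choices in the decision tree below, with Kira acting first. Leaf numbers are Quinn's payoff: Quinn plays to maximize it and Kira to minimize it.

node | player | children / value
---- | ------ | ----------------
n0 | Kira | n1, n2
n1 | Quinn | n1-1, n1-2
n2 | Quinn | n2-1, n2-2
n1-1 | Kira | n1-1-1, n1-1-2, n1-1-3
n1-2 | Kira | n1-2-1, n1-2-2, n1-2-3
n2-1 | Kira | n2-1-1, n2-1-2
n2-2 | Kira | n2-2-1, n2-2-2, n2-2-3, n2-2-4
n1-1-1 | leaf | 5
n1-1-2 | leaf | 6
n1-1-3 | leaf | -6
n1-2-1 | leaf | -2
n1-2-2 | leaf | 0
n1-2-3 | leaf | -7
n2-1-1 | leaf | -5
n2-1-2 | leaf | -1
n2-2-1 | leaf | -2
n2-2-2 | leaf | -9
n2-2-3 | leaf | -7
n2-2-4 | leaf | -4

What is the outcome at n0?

-6

n1-1 (Kira): min(5, 6, -6) = -6
n1-2 (Kira): min(-2, 0, -7) = -7
n1 (Quinn): max(-6, -7) = -6
n2-1 (Kira): min(-5, -1) = -5
n2-2 (Kira): min(-2, -9, -7, -4) = -9
n2 (Quinn): max(-5, -9) = -5
n0 (Kira): min(-6, -5) = -6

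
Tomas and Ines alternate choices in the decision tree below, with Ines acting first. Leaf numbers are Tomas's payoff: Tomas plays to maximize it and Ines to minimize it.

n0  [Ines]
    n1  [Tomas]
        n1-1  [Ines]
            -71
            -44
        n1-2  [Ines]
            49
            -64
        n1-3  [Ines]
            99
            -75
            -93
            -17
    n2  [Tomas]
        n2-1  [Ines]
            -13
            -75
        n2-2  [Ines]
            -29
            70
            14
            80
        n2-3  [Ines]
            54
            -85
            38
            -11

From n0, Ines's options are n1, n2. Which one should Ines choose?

n1-1 (Ines): min(-71, -44) = -71
n1-2 (Ines): min(49, -64) = -64
n1-3 (Ines): min(99, -75, -93, -17) = -93
n1 (Tomas): max(-71, -64, -93) = -64
n2-1 (Ines): min(-13, -75) = -75
n2-2 (Ines): min(-29, 70, 14, 80) = -29
n2-3 (Ines): min(54, -85, 38, -11) = -85
n2 (Tomas): max(-75, -29, -85) = -29
n0 (Ines): min(-64, -29) = -64
Ines at n0 wants the lowest of {n1=-64, n2=-29}, so chooses n1.

n1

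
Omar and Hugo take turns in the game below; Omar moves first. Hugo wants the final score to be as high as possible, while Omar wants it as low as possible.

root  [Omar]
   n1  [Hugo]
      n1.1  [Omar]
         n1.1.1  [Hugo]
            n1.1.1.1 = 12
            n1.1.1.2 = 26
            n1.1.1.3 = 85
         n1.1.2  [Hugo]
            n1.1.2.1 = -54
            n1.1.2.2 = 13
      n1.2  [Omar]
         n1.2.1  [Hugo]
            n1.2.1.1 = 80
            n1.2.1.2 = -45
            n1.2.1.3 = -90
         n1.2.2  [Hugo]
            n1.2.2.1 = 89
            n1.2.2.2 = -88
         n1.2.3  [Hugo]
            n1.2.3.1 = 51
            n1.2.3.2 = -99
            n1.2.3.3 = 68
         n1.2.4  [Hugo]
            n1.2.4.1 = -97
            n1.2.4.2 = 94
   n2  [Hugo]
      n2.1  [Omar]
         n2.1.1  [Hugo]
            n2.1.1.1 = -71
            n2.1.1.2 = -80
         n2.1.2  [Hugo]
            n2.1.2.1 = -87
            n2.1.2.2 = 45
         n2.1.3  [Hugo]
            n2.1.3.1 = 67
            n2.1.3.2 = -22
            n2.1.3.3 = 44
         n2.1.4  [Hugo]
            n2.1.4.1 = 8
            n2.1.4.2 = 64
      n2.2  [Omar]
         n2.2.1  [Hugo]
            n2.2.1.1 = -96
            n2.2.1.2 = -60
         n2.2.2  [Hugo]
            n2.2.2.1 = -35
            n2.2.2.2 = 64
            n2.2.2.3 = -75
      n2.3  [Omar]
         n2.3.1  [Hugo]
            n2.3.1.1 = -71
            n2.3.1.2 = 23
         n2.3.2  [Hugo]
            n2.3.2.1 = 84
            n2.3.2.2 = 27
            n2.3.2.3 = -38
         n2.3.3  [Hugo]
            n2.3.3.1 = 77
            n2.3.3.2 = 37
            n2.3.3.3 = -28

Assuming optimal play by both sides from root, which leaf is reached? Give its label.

n1.1.1 (Hugo): max(12, 26, 85) = 85
n1.1.2 (Hugo): max(-54, 13) = 13
n1.1 (Omar): min(85, 13) = 13
n1.2.1 (Hugo): max(80, -45, -90) = 80
n1.2.2 (Hugo): max(89, -88) = 89
n1.2.3 (Hugo): max(51, -99, 68) = 68
n1.2.4 (Hugo): max(-97, 94) = 94
n1.2 (Omar): min(80, 89, 68, 94) = 68
n1 (Hugo): max(13, 68) = 68
n2.1.1 (Hugo): max(-71, -80) = -71
n2.1.2 (Hugo): max(-87, 45) = 45
n2.1.3 (Hugo): max(67, -22, 44) = 67
n2.1.4 (Hugo): max(8, 64) = 64
n2.1 (Omar): min(-71, 45, 67, 64) = -71
n2.2.1 (Hugo): max(-96, -60) = -60
n2.2.2 (Hugo): max(-35, 64, -75) = 64
n2.2 (Omar): min(-60, 64) = -60
n2.3.1 (Hugo): max(-71, 23) = 23
n2.3.2 (Hugo): max(84, 27, -38) = 84
n2.3.3 (Hugo): max(77, 37, -28) = 77
n2.3 (Omar): min(23, 84, 77) = 23
n2 (Hugo): max(-71, -60, 23) = 23
root (Omar): min(68, 23) = 23
At root, Omar picks n2 (lowest: 23).
At n2, Hugo picks n2.3 (highest: 23).
At n2.3, Omar picks n2.3.1 (lowest: 23).
At n2.3.1, Hugo picks n2.3.1.2 (highest: 23).
Terminal value 23.

n2.3.1.2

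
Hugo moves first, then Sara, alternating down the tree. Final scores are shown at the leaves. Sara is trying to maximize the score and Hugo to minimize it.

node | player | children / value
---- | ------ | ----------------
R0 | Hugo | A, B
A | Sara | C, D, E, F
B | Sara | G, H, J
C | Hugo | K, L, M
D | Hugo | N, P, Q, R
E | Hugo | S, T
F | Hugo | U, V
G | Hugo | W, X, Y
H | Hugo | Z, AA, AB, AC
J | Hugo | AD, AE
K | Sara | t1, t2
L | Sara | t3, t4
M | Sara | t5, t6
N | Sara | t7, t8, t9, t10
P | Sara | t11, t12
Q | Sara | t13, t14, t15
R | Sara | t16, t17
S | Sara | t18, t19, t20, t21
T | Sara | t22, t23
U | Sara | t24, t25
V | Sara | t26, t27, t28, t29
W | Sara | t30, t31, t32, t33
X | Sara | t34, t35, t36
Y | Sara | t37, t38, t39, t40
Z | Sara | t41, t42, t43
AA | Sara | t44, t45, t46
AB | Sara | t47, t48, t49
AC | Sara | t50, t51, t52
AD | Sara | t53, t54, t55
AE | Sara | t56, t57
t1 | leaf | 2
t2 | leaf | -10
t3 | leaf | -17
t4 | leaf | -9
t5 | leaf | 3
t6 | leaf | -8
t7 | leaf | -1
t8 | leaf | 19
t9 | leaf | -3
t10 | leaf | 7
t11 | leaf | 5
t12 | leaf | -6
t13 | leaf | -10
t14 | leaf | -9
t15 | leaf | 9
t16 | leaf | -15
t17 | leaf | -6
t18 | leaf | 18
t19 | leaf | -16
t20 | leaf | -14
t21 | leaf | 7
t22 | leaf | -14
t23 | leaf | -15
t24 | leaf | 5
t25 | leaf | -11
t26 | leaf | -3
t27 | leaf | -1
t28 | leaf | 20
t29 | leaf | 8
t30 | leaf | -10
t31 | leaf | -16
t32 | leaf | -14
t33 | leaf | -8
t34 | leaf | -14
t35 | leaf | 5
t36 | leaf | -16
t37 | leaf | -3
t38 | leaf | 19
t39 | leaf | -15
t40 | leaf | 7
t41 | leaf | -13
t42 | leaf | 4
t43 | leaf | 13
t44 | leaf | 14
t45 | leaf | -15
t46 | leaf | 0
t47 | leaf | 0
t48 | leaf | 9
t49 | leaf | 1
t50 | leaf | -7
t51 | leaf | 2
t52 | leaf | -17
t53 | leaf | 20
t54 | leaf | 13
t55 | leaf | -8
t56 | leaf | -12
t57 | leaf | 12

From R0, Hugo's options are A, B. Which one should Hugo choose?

K (Sara): max(2, -10) = 2
L (Sara): max(-17, -9) = -9
M (Sara): max(3, -8) = 3
C (Hugo): min(2, -9, 3) = -9
N (Sara): max(-1, 19, -3, 7) = 19
P (Sara): max(5, -6) = 5
Q (Sara): max(-10, -9, 9) = 9
R (Sara): max(-15, -6) = -6
D (Hugo): min(19, 5, 9, -6) = -6
S (Sara): max(18, -16, -14, 7) = 18
T (Sara): max(-14, -15) = -14
E (Hugo): min(18, -14) = -14
U (Sara): max(5, -11) = 5
V (Sara): max(-3, -1, 20, 8) = 20
F (Hugo): min(5, 20) = 5
A (Sara): max(-9, -6, -14, 5) = 5
W (Sara): max(-10, -16, -14, -8) = -8
X (Sara): max(-14, 5, -16) = 5
Y (Sara): max(-3, 19, -15, 7) = 19
G (Hugo): min(-8, 5, 19) = -8
Z (Sara): max(-13, 4, 13) = 13
AA (Sara): max(14, -15, 0) = 14
AB (Sara): max(0, 9, 1) = 9
AC (Sara): max(-7, 2, -17) = 2
H (Hugo): min(13, 14, 9, 2) = 2
AD (Sara): max(20, 13, -8) = 20
AE (Sara): max(-12, 12) = 12
J (Hugo): min(20, 12) = 12
B (Sara): max(-8, 2, 12) = 12
R0 (Hugo): min(5, 12) = 5
Hugo at R0 wants the lowest of {A=5, B=12}, so chooses A.

A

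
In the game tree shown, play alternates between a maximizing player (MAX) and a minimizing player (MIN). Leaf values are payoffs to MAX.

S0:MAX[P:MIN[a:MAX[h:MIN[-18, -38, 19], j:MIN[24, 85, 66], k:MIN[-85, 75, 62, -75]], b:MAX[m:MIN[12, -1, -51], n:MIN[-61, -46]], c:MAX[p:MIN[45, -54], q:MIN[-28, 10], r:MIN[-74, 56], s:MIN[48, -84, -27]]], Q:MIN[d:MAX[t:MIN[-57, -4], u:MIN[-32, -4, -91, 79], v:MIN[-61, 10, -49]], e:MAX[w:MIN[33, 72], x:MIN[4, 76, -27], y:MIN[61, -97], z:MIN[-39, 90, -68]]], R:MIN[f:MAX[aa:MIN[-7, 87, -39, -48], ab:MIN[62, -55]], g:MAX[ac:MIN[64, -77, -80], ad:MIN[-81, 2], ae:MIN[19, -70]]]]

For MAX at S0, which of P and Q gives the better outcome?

h (MIN): min(-18, -38, 19) = -38
j (MIN): min(24, 85, 66) = 24
k (MIN): min(-85, 75, 62, -75) = -85
a (MAX): max(-38, 24, -85) = 24
m (MIN): min(12, -1, -51) = -51
n (MIN): min(-61, -46) = -61
b (MAX): max(-51, -61) = -51
p (MIN): min(45, -54) = -54
q (MIN): min(-28, 10) = -28
r (MIN): min(-74, 56) = -74
s (MIN): min(48, -84, -27) = -84
c (MAX): max(-54, -28, -74, -84) = -28
P (MIN): min(24, -51, -28) = -51
t (MIN): min(-57, -4) = -57
u (MIN): min(-32, -4, -91, 79) = -91
v (MIN): min(-61, 10, -49) = -61
d (MAX): max(-57, -91, -61) = -57
w (MIN): min(33, 72) = 33
x (MIN): min(4, 76, -27) = -27
y (MIN): min(61, -97) = -97
z (MIN): min(-39, 90, -68) = -68
e (MAX): max(33, -27, -97, -68) = 33
Q (MIN): min(-57, 33) = -57
MAX prefers the higher value; P=-51, Q=-57. P is better since -51 > -57.

P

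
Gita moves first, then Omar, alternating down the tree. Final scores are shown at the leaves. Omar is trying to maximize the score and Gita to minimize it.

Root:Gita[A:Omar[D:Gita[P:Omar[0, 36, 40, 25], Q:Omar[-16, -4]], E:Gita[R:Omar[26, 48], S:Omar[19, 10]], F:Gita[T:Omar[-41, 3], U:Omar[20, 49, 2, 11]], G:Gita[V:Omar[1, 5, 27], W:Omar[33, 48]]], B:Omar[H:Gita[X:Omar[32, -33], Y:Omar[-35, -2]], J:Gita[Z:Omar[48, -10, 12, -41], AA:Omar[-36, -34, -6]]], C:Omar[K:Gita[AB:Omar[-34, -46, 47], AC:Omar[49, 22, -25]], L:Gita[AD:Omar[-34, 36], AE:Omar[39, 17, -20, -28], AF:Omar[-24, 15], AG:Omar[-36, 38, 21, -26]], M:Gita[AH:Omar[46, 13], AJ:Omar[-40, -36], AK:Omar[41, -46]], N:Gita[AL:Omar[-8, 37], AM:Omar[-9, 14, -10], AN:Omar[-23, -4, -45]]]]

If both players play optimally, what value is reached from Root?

-2

P (Omar): max(0, 36, 40, 25) = 40
Q (Omar): max(-16, -4) = -4
D (Gita): min(40, -4) = -4
R (Omar): max(26, 48) = 48
S (Omar): max(19, 10) = 19
E (Gita): min(48, 19) = 19
T (Omar): max(-41, 3) = 3
U (Omar): max(20, 49, 2, 11) = 49
F (Gita): min(3, 49) = 3
V (Omar): max(1, 5, 27) = 27
W (Omar): max(33, 48) = 48
G (Gita): min(27, 48) = 27
A (Omar): max(-4, 19, 3, 27) = 27
X (Omar): max(32, -33) = 32
Y (Omar): max(-35, -2) = -2
H (Gita): min(32, -2) = -2
Z (Omar): max(48, -10, 12, -41) = 48
AA (Omar): max(-36, -34, -6) = -6
J (Gita): min(48, -6) = -6
B (Omar): max(-2, -6) = -2
AB (Omar): max(-34, -46, 47) = 47
AC (Omar): max(49, 22, -25) = 49
K (Gita): min(47, 49) = 47
AD (Omar): max(-34, 36) = 36
AE (Omar): max(39, 17, -20, -28) = 39
AF (Omar): max(-24, 15) = 15
AG (Omar): max(-36, 38, 21, -26) = 38
L (Gita): min(36, 39, 15, 38) = 15
AH (Omar): max(46, 13) = 46
AJ (Omar): max(-40, -36) = -36
AK (Omar): max(41, -46) = 41
M (Gita): min(46, -36, 41) = -36
AL (Omar): max(-8, 37) = 37
AM (Omar): max(-9, 14, -10) = 14
AN (Omar): max(-23, -4, -45) = -4
N (Gita): min(37, 14, -4) = -4
C (Omar): max(47, 15, -36, -4) = 47
Root (Gita): min(27, -2, 47) = -2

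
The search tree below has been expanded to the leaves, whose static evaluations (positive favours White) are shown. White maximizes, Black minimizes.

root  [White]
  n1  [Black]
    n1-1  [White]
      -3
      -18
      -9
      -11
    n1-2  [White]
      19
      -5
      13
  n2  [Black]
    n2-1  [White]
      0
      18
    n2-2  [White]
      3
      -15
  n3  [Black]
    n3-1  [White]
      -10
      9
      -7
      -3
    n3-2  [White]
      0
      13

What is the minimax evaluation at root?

9

n1-1 (White): max(-3, -18, -9, -11) = -3
n1-2 (White): max(19, -5, 13) = 19
n1 (Black): min(-3, 19) = -3
n2-1 (White): max(0, 18) = 18
n2-2 (White): max(3, -15) = 3
n2 (Black): min(18, 3) = 3
n3-1 (White): max(-10, 9, -7, -3) = 9
n3-2 (White): max(0, 13) = 13
n3 (Black): min(9, 13) = 9
root (White): max(-3, 3, 9) = 9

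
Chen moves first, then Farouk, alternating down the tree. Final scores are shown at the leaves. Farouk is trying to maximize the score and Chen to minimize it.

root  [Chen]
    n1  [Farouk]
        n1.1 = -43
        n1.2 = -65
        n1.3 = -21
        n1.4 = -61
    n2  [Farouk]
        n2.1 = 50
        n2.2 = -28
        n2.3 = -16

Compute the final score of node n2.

50

n2 (Farouk): max(50, -28, -16) = 50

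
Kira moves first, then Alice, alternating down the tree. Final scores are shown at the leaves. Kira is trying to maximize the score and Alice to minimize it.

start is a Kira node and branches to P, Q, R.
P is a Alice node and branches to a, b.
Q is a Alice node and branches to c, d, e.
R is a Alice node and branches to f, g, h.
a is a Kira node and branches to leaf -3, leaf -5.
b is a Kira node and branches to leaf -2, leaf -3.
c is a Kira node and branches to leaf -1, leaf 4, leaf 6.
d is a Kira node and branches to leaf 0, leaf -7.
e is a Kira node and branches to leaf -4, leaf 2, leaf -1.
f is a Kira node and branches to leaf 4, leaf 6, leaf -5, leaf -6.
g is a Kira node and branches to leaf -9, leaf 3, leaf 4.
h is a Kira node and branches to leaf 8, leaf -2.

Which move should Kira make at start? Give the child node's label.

a (Kira): max(-3, -5) = -3
b (Kira): max(-2, -3) = -2
P (Alice): min(-3, -2) = -3
c (Kira): max(-1, 4, 6) = 6
d (Kira): max(0, -7) = 0
e (Kira): max(-4, 2, -1) = 2
Q (Alice): min(6, 0, 2) = 0
f (Kira): max(4, 6, -5, -6) = 6
g (Kira): max(-9, 3, 4) = 4
h (Kira): max(8, -2) = 8
R (Alice): min(6, 4, 8) = 4
start (Kira): max(-3, 0, 4) = 4
Kira at start wants the highest of {P=-3, Q=0, R=4}, so chooses R.

R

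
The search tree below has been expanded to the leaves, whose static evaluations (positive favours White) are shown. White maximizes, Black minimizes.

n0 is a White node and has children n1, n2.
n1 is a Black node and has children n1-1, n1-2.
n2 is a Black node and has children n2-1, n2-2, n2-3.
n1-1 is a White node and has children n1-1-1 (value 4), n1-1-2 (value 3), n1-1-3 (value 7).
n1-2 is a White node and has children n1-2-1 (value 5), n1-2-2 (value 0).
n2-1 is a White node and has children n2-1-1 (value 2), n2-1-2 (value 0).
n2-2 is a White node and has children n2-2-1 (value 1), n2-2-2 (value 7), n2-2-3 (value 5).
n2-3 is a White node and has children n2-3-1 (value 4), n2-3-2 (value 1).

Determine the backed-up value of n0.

5

n1-1 (White): max(4, 3, 7) = 7
n1-2 (White): max(5, 0) = 5
n1 (Black): min(7, 5) = 5
n2-1 (White): max(2, 0) = 2
n2-2 (White): max(1, 7, 5) = 7
n2-3 (White): max(4, 1) = 4
n2 (Black): min(2, 7, 4) = 2
n0 (White): max(5, 2) = 5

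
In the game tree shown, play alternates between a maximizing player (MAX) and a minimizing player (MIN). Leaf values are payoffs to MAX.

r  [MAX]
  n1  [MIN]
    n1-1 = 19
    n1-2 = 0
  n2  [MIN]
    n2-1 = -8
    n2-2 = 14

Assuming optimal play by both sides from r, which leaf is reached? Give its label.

n1 (MIN): min(19, 0) = 0
n2 (MIN): min(-8, 14) = -8
r (MAX): max(0, -8) = 0
At r, MAX picks n1 (highest: 0).
At n1, MIN picks n1-2 (lowest: 0).
Terminal value 0.

n1-2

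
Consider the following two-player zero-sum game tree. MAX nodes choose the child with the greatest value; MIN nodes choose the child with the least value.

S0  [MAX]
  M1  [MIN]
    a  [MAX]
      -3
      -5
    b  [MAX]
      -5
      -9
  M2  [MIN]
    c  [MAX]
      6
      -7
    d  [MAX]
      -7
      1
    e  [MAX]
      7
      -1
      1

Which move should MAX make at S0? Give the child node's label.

a (MAX): max(-3, -5) = -3
b (MAX): max(-5, -9) = -5
M1 (MIN): min(-3, -5) = -5
c (MAX): max(6, -7) = 6
d (MAX): max(-7, 1) = 1
e (MAX): max(7, -1, 1) = 7
M2 (MIN): min(6, 1, 7) = 1
S0 (MAX): max(-5, 1) = 1
MAX at S0 wants the highest of {M1=-5, M2=1}, so chooses M2.

M2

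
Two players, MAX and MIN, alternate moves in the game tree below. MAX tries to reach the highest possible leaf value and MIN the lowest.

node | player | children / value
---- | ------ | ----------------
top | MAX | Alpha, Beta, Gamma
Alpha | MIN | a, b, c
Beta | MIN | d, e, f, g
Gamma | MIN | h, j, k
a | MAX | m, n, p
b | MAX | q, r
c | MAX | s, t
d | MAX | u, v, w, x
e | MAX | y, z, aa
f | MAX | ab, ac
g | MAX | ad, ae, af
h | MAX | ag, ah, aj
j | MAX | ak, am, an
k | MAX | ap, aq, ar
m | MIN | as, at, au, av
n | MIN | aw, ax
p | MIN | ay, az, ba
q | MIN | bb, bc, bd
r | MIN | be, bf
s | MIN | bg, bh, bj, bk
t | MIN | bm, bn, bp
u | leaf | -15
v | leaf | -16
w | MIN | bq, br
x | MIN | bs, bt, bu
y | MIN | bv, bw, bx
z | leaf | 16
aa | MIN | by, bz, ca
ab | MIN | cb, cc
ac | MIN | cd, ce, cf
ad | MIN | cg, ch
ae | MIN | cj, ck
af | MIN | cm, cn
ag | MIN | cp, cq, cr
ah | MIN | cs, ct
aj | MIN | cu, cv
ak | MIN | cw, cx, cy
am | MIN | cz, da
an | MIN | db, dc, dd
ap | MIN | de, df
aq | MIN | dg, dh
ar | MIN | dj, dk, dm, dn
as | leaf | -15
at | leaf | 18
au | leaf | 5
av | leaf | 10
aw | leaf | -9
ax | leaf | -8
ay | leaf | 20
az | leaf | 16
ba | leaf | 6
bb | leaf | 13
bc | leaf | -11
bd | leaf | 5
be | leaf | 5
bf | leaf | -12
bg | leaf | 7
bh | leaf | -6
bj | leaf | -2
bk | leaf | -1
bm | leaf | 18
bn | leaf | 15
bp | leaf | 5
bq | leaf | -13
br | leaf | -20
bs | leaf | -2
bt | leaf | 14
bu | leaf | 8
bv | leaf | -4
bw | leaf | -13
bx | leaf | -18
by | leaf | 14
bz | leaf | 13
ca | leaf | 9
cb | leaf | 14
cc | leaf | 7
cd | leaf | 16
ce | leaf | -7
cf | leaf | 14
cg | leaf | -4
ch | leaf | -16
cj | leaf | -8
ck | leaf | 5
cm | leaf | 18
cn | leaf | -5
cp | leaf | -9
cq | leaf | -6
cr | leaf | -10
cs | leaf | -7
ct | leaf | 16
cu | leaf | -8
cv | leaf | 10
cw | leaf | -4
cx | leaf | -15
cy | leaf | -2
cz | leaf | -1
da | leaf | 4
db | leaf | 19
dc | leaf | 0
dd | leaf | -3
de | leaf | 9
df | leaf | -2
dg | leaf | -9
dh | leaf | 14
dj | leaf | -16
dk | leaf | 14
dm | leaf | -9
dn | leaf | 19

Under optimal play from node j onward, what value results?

ak (MIN): min(-4, -15, -2) = -15
am (MIN): min(-1, 4) = -1
an (MIN): min(19, 0, -3) = -3
j (MAX): max(-15, -1, -3) = -1

-1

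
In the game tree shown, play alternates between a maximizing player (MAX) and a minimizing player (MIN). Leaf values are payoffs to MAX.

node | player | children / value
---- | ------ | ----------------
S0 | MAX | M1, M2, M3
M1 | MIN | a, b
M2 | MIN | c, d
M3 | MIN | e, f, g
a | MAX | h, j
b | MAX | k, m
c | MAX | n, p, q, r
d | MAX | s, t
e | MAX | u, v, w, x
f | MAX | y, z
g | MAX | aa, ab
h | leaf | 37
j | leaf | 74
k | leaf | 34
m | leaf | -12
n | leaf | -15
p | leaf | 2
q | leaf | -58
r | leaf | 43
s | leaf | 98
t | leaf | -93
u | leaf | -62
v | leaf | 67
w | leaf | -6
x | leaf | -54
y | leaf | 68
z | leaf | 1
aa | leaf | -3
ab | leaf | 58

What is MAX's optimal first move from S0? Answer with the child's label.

M3

a (MAX): max(37, 74) = 74
b (MAX): max(34, -12) = 34
M1 (MIN): min(74, 34) = 34
c (MAX): max(-15, 2, -58, 43) = 43
d (MAX): max(98, -93) = 98
M2 (MIN): min(43, 98) = 43
e (MAX): max(-62, 67, -6, -54) = 67
f (MAX): max(68, 1) = 68
g (MAX): max(-3, 58) = 58
M3 (MIN): min(67, 68, 58) = 58
S0 (MAX): max(34, 43, 58) = 58
MAX at S0 wants the highest of {M1=34, M2=43, M3=58}, so chooses M3.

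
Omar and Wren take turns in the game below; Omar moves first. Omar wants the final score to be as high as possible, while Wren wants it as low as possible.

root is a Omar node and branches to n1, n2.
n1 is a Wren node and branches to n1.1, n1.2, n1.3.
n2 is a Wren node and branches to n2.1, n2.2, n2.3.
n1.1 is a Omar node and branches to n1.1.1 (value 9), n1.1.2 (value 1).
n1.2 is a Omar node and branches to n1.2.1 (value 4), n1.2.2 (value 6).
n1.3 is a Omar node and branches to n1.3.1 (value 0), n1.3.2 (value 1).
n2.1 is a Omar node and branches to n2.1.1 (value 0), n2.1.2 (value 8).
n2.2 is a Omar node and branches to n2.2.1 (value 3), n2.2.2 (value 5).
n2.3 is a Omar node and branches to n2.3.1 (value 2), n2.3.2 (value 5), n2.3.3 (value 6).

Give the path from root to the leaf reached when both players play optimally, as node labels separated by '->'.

root -> n2 -> n2.2 -> n2.2.2

n1.1 (Omar): max(9, 1) = 9
n1.2 (Omar): max(4, 6) = 6
n1.3 (Omar): max(0, 1) = 1
n1 (Wren): min(9, 6, 1) = 1
n2.1 (Omar): max(0, 8) = 8
n2.2 (Omar): max(3, 5) = 5
n2.3 (Omar): max(2, 5, 6) = 6
n2 (Wren): min(8, 5, 6) = 5
root (Omar): max(1, 5) = 5
At root, Omar picks n2 (highest: 5).
At n2, Wren picks n2.2 (lowest: 5).
At n2.2, Omar picks n2.2.2 (highest: 5).
Terminal value 5.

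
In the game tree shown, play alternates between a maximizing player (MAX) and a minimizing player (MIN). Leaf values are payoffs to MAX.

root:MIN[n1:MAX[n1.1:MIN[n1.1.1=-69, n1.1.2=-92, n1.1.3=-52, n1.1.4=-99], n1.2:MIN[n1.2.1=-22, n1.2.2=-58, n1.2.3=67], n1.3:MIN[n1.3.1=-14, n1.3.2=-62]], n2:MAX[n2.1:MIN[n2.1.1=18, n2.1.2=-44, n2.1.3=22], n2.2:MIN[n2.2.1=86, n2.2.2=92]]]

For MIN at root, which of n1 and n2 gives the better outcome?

n1

n1.1 (MIN): min(-69, -92, -52, -99) = -99
n1.2 (MIN): min(-22, -58, 67) = -58
n1.3 (MIN): min(-14, -62) = -62
n1 (MAX): max(-99, -58, -62) = -58
n2.1 (MIN): min(18, -44, 22) = -44
n2.2 (MIN): min(86, 92) = 86
n2 (MAX): max(-44, 86) = 86
MIN prefers the lower value; n1=-58, n2=86. n1 is better since -58 < 86.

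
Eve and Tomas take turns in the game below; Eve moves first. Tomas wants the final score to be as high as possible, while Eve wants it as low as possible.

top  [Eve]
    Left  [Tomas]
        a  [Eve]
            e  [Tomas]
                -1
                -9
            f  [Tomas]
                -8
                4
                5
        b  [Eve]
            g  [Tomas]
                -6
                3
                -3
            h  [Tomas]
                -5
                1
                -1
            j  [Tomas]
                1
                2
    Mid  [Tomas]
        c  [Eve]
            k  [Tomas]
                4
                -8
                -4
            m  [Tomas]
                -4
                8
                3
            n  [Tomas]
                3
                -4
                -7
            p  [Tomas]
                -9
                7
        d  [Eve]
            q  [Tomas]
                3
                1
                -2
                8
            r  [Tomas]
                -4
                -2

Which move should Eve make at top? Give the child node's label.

e (Tomas): max(-1, -9) = -1
f (Tomas): max(-8, 4, 5) = 5
a (Eve): min(-1, 5) = -1
g (Tomas): max(-6, 3, -3) = 3
h (Tomas): max(-5, 1, -1) = 1
j (Tomas): max(1, 2) = 2
b (Eve): min(3, 1, 2) = 1
Left (Tomas): max(-1, 1) = 1
k (Tomas): max(4, -8, -4) = 4
m (Tomas): max(-4, 8, 3) = 8
n (Tomas): max(3, -4, -7) = 3
p (Tomas): max(-9, 7) = 7
c (Eve): min(4, 8, 3, 7) = 3
q (Tomas): max(3, 1, -2, 8) = 8
r (Tomas): max(-4, -2) = -2
d (Eve): min(8, -2) = -2
Mid (Tomas): max(3, -2) = 3
top (Eve): min(1, 3) = 1
Eve at top wants the lowest of {Left=1, Mid=3}, so chooses Left.

Left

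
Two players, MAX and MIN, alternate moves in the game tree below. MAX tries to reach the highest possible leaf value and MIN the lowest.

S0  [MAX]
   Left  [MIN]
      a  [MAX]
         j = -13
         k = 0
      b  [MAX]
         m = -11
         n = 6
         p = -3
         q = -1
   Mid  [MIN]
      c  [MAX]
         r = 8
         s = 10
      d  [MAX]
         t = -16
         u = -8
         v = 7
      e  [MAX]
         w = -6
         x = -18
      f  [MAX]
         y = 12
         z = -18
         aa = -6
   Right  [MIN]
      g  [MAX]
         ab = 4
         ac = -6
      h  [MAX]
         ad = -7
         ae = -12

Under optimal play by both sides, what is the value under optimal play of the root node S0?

a (MAX): max(-13, 0) = 0
b (MAX): max(-11, 6, -3, -1) = 6
Left (MIN): min(0, 6) = 0
c (MAX): max(8, 10) = 10
d (MAX): max(-16, -8, 7) = 7
e (MAX): max(-6, -18) = -6
f (MAX): max(12, -18, -6) = 12
Mid (MIN): min(10, 7, -6, 12) = -6
g (MAX): max(4, -6) = 4
h (MAX): max(-7, -12) = -7
Right (MIN): min(4, -7) = -7
S0 (MAX): max(0, -6, -7) = 0

0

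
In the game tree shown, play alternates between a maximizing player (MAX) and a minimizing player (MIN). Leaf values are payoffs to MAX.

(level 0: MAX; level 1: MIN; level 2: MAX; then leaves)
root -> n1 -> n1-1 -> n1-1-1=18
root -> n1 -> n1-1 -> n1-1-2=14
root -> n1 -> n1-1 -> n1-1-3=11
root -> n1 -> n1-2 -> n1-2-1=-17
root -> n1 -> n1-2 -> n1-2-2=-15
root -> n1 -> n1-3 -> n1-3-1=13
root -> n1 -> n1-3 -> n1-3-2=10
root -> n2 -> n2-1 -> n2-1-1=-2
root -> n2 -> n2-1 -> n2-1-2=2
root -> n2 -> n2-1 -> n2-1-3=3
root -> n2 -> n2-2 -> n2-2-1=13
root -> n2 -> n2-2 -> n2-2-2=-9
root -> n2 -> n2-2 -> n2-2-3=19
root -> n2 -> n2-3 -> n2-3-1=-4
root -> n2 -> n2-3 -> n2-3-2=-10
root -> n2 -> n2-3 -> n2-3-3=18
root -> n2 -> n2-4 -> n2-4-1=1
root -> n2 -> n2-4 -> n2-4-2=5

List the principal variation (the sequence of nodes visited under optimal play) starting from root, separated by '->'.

n1-1 (MAX): max(18, 14, 11) = 18
n1-2 (MAX): max(-17, -15) = -15
n1-3 (MAX): max(13, 10) = 13
n1 (MIN): min(18, -15, 13) = -15
n2-1 (MAX): max(-2, 2, 3) = 3
n2-2 (MAX): max(13, -9, 19) = 19
n2-3 (MAX): max(-4, -10, 18) = 18
n2-4 (MAX): max(1, 5) = 5
n2 (MIN): min(3, 19, 18, 5) = 3
root (MAX): max(-15, 3) = 3
At root, MAX picks n2 (highest: 3).
At n2, MIN picks n2-1 (lowest: 3).
At n2-1, MAX picks n2-1-3 (highest: 3).
Terminal value 3.

root -> n2 -> n2-1 -> n2-1-3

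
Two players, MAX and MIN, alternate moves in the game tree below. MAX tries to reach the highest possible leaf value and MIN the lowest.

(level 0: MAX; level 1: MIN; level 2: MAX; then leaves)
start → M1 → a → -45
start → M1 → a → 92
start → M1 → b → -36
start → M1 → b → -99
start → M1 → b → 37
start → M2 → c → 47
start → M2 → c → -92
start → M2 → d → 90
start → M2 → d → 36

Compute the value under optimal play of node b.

37

b (MAX): max(-36, -99, 37) = 37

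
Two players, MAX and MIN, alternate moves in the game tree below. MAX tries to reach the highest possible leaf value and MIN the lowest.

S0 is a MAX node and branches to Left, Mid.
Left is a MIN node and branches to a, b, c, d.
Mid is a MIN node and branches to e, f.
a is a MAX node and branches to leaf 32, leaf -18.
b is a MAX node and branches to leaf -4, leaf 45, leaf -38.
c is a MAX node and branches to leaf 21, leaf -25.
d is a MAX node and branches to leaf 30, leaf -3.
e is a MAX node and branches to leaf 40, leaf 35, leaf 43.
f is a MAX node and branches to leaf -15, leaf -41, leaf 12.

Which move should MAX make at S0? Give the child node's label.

Left

a (MAX): max(32, -18) = 32
b (MAX): max(-4, 45, -38) = 45
c (MAX): max(21, -25) = 21
d (MAX): max(30, -3) = 30
Left (MIN): min(32, 45, 21, 30) = 21
e (MAX): max(40, 35, 43) = 43
f (MAX): max(-15, -41, 12) = 12
Mid (MIN): min(43, 12) = 12
S0 (MAX): max(21, 12) = 21
MAX at S0 wants the highest of {Left=21, Mid=12}, so chooses Left.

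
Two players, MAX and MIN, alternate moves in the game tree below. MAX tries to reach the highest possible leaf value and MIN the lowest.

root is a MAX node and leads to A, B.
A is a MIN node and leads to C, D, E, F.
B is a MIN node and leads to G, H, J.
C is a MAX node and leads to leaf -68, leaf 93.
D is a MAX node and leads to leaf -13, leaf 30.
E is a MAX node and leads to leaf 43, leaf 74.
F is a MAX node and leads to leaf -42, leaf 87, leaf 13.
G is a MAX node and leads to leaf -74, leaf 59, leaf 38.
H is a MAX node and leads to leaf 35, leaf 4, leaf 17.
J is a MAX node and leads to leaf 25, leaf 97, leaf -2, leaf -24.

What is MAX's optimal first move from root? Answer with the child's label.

B

C (MAX): max(-68, 93) = 93
D (MAX): max(-13, 30) = 30
E (MAX): max(43, 74) = 74
F (MAX): max(-42, 87, 13) = 87
A (MIN): min(93, 30, 74, 87) = 30
G (MAX): max(-74, 59, 38) = 59
H (MAX): max(35, 4, 17) = 35
J (MAX): max(25, 97, -2, -24) = 97
B (MIN): min(59, 35, 97) = 35
root (MAX): max(30, 35) = 35
MAX at root wants the highest of {A=30, B=35}, so chooses B.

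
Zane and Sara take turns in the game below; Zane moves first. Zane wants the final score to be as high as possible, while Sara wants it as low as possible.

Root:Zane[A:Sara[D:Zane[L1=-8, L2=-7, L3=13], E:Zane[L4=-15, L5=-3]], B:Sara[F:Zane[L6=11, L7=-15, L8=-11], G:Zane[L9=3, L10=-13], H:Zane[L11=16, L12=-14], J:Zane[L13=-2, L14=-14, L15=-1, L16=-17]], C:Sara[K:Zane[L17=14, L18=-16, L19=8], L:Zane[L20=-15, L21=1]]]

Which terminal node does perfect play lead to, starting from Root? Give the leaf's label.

D (Zane): max(-8, -7, 13) = 13
E (Zane): max(-15, -3) = -3
A (Sara): min(13, -3) = -3
F (Zane): max(11, -15, -11) = 11
G (Zane): max(3, -13) = 3
H (Zane): max(16, -14) = 16
J (Zane): max(-2, -14, -1, -17) = -1
B (Sara): min(11, 3, 16, -1) = -1
K (Zane): max(14, -16, 8) = 14
L (Zane): max(-15, 1) = 1
C (Sara): min(14, 1) = 1
Root (Zane): max(-3, -1, 1) = 1
At Root, Zane picks C (highest: 1).
At C, Sara picks L (lowest: 1).
At L, Zane picks L21 (highest: 1).
Terminal value 1.

L21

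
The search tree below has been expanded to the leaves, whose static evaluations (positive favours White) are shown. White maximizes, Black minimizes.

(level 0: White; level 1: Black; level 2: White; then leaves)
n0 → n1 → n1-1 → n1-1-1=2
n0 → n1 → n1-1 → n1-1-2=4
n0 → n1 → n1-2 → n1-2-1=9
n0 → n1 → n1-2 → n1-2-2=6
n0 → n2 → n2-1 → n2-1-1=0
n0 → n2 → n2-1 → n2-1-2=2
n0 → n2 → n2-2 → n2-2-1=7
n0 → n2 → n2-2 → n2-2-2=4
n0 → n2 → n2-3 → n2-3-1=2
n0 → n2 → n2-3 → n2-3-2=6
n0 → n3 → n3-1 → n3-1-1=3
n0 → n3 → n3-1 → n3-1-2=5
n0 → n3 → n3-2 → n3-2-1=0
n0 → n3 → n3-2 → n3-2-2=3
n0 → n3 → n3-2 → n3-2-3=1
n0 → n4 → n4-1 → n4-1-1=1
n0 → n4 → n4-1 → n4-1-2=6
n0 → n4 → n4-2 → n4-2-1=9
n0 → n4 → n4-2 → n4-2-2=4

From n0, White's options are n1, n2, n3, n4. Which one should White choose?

n4

n1-1 (White): max(2, 4) = 4
n1-2 (White): max(9, 6) = 9
n1 (Black): min(4, 9) = 4
n2-1 (White): max(0, 2) = 2
n2-2 (White): max(7, 4) = 7
n2-3 (White): max(2, 6) = 6
n2 (Black): min(2, 7, 6) = 2
n3-1 (White): max(3, 5) = 5
n3-2 (White): max(0, 3, 1) = 3
n3 (Black): min(5, 3) = 3
n4-1 (White): max(1, 6) = 6
n4-2 (White): max(9, 4) = 9
n4 (Black): min(6, 9) = 6
n0 (White): max(4, 2, 3, 6) = 6
White at n0 wants the highest of {n1=4, n2=2, n3=3, n4=6}, so chooses n4.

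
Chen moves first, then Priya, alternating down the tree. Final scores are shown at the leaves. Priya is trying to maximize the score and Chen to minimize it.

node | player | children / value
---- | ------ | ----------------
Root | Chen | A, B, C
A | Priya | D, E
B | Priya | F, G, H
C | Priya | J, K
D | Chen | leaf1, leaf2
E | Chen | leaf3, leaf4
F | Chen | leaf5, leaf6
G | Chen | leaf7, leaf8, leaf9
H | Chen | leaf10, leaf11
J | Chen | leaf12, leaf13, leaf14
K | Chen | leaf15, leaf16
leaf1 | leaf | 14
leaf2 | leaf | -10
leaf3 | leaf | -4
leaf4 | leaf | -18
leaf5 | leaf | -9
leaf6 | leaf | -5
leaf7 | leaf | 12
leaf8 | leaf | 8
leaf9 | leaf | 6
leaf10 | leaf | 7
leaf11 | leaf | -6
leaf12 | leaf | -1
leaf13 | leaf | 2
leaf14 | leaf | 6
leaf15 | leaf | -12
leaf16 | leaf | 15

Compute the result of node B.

6

F (Chen): min(-9, -5) = -9
G (Chen): min(12, 8, 6) = 6
H (Chen): min(7, -6) = -6
B (Priya): max(-9, 6, -6) = 6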